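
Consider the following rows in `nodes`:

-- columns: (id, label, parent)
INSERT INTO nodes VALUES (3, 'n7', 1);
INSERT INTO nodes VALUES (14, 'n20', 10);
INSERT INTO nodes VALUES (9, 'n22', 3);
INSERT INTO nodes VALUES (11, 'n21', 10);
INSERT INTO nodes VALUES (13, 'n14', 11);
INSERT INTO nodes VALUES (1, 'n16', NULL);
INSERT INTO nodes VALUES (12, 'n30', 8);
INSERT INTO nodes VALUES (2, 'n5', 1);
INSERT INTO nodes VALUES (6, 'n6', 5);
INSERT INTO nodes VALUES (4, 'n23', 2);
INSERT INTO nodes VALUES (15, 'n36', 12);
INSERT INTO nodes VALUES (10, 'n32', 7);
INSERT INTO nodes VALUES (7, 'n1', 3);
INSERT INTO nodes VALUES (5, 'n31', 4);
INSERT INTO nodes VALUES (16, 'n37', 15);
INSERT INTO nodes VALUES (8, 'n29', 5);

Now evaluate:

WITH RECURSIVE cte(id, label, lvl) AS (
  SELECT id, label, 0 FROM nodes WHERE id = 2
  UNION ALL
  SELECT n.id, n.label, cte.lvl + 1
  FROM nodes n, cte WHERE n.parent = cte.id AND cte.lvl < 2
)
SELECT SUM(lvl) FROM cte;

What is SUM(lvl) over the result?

3

Base: id=2 (n5) at lvl 0.
Iteration 1: rows with parent in {2} -> n23 (id 4, lvl 1).
Iteration 2: rows with parent in {4} -> n31 (id 5, lvl 2).
Iteration 3: lvl < 2 fails for all current rows; recursion stops.
SUM(lvl) = 0 + 1 + 2 = 3.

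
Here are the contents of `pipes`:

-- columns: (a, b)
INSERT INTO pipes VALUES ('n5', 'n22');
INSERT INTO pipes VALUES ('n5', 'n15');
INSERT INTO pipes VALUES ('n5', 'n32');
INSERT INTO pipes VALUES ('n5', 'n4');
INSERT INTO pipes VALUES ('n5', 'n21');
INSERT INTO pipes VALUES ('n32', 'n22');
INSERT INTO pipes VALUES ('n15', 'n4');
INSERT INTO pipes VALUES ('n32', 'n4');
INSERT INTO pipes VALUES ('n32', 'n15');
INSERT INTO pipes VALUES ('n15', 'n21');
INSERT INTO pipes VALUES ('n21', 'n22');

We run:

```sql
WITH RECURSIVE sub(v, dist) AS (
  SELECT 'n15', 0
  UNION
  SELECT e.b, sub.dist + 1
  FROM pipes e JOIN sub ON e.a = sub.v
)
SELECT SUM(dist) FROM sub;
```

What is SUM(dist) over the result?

4

Base: (n15, dist=0).
Iteration 1: edges from {n15} -> (n21, dist=1), (n4, dist=1).
Iteration 2: edges from {n21,n4} -> (n22, dist=2).
Iteration 3: no outgoing edges from {n22}; recursion stops.
SUM(dist) = 0 + 1 + 1 + 2 = 4.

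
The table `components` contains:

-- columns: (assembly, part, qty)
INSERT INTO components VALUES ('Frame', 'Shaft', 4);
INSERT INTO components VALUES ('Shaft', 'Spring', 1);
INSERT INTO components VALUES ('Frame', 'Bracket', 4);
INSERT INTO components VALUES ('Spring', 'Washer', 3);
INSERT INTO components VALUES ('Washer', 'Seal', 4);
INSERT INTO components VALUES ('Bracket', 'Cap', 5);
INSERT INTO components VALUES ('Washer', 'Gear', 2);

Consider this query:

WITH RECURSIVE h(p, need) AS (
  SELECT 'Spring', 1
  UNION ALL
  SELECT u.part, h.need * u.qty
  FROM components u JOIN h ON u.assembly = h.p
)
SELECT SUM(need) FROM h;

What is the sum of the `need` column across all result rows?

Base: (Spring, need=1).
Iteration 1: components of {Spring} -> Washer = 1*3 = 3.
Iteration 2: components of {Washer} -> Gear = 3*2 = 6, Seal = 3*4 = 12.
Iteration 3: no further components; recursion stops.
SUM(need) = 1 + 3 + 12 + 6 = 22.

22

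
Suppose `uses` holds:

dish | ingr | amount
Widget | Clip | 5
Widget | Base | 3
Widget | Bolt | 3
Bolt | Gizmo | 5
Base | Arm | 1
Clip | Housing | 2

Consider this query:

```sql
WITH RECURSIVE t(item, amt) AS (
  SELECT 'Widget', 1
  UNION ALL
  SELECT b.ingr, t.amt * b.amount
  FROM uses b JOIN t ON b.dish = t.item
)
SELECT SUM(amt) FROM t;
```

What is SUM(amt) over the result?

Base: (Widget, amt=1).
Iteration 1: components of {Widget} -> Base = 1*3 = 3, Bolt = 1*3 = 3, Clip = 1*5 = 5.
Iteration 2: components of {Base,Bolt,Clip} -> Arm = 3*1 = 3, Gizmo = 3*5 = 15, Housing = 5*2 = 10.
Iteration 3: no further components; recursion stops.
SUM(amt) = 1 + 3 + 3 + 5 + 15 + 3 + 10 = 40.

40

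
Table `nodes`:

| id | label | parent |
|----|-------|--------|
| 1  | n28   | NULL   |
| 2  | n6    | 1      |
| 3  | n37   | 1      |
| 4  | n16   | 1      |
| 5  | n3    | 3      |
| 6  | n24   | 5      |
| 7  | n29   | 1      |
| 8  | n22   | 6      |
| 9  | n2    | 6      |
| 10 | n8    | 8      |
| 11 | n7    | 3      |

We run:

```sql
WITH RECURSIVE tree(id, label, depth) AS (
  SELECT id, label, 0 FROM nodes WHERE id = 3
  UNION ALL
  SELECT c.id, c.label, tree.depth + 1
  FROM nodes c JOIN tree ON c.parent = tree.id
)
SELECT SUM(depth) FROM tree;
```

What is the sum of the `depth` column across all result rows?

Base: id=3 (n37) at depth 0.
Iteration 1: rows with parent in {3} -> n3 (id 5, depth 1), n7 (id 11, depth 1).
Iteration 2: rows with parent in {5,11} -> n24 (id 6, depth 2).
Iteration 3: rows with parent in {6} -> n22 (id 8, depth 3), n2 (id 9, depth 3).
Iteration 4: rows with parent in {8,9} -> n8 (id 10, depth 4).
Iteration 5: no rows with parent in {10}; recursion stops.
SUM(depth) = 0 + 1 + 1 + 2 + 3 + 3 + 4 = 14.

14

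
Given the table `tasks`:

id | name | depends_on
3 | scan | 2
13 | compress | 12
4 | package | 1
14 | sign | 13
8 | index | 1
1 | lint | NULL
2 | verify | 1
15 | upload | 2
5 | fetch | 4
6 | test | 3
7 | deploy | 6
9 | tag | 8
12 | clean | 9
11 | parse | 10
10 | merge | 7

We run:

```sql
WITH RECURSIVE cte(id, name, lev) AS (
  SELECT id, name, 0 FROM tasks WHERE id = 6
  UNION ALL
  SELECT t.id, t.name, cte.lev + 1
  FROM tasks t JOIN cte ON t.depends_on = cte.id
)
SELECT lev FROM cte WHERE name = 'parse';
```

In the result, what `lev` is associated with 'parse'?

Base: id=6 (test) at lev 0.
Iteration 1: rows with depends_on in {6} -> deploy (id 7, lev 1).
Iteration 2: rows with depends_on in {7} -> merge (id 10, lev 2).
Iteration 3: rows with depends_on in {10} -> parse (id 11, lev 3).
Iteration 4: no rows with depends_on in {11}; recursion stops.

3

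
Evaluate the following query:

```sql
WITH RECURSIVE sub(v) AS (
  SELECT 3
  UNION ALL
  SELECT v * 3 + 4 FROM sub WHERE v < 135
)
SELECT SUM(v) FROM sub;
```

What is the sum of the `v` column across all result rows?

Base: v=3.
Iteration 1: 3 < 135 holds -> v = 3 * 3 + 4 = 13.
Iteration 2: 13 < 135 holds -> v = 13 * 3 + 4 = 43.
Iteration 3: 43 < 135 holds -> v = 43 * 3 + 4 = 133.
Iteration 4: 133 < 135 holds -> v = 133 * 3 + 4 = 403.
Iteration 5: 403 < 135 fails; recursion stops.
SUM(v) = 3 + 13 + 43 + 133 + 403 = 595.

595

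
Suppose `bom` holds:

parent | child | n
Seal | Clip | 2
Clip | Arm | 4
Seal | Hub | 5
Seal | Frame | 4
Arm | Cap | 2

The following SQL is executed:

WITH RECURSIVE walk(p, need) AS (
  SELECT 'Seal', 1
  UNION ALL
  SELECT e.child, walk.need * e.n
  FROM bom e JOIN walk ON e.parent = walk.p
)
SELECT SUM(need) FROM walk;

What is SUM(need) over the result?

36

Base: (Seal, need=1).
Iteration 1: components of {Seal} -> Clip = 1*2 = 2, Frame = 1*4 = 4, Hub = 1*5 = 5.
Iteration 2: components of {Clip,Frame,Hub} -> Arm = 2*4 = 8.
Iteration 3: components of {Arm} -> Cap = 8*2 = 16.
Iteration 4: no further components; recursion stops.
SUM(need) = 1 + 2 + 5 + 4 + 8 + 16 = 36.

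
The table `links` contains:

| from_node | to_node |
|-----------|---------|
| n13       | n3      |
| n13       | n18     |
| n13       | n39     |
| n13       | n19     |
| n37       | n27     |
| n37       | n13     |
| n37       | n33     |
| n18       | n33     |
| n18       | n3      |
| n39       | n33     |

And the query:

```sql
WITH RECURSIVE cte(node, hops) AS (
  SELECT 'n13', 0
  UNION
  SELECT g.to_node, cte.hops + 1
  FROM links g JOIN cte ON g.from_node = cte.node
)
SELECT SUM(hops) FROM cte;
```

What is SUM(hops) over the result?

8

Base: (n13, hops=0).
Iteration 1: edges from {n13} -> (n18, hops=1), (n19, hops=1), (n3, hops=1), (n39, hops=1).
Iteration 2: edges from {n18,n19,n3,n39} -> (n3, hops=2), (n33, hops=2). [UNION drops 1 duplicate row(s)]
Iteration 3: no outgoing edges from {n3,n33}; recursion stops.
SUM(hops) = 0 + 1 + 1 + 1 + 1 + 2 + 2 = 8.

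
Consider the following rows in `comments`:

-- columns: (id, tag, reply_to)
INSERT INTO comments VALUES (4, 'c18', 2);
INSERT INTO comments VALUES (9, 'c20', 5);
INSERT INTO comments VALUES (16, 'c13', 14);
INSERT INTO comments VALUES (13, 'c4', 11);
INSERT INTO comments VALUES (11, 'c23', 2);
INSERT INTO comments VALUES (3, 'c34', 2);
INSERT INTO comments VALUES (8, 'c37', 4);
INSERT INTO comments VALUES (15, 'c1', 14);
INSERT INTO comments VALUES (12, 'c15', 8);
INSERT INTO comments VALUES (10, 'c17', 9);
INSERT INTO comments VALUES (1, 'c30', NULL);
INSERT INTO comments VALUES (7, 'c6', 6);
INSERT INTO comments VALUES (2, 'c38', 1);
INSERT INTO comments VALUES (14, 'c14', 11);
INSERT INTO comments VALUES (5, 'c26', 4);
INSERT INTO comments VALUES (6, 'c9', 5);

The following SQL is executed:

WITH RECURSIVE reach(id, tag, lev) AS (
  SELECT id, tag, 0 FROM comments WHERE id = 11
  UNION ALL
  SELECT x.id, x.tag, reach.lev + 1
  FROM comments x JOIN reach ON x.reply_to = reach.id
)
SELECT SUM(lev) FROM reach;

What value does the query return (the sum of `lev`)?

6

Base: id=11 (c23) at lev 0.
Iteration 1: rows with reply_to in {11} -> c4 (id 13, lev 1), c14 (id 14, lev 1).
Iteration 2: rows with reply_to in {13,14} -> c1 (id 15, lev 2), c13 (id 16, lev 2).
Iteration 3: no rows with reply_to in {15,16}; recursion stops.
SUM(lev) = 0 + 1 + 1 + 2 + 2 = 6.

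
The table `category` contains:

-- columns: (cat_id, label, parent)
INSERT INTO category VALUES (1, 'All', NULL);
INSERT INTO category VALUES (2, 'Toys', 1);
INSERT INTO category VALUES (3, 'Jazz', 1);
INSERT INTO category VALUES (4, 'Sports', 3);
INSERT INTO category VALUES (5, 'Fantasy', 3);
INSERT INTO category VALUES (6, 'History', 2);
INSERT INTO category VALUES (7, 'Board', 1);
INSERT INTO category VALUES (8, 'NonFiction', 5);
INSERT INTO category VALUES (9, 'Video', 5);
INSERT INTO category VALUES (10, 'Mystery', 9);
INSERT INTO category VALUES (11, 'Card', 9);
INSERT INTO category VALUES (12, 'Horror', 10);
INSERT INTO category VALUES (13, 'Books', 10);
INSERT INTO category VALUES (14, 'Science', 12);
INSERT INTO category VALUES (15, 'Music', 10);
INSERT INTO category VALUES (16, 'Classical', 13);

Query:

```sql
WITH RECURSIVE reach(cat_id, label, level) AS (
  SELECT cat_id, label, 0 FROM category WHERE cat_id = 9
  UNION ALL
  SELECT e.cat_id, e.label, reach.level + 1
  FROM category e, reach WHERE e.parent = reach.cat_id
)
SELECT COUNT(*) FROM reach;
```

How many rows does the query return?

8

Base: cat_id=9 (Video) at level 0.
Iteration 1: rows with parent in {9} -> Mystery (id 10, level 1), Card (id 11, level 1).
Iteration 2: rows with parent in {10,11} -> Horror (id 12, level 2), Books (id 13, level 2), Music (id 15, level 2).
Iteration 3: rows with parent in {12,13,15} -> Science (id 14, level 3), Classical (id 16, level 3).
Iteration 4: no rows with parent in {14,16}; recursion stops.
Total rows emitted: 8.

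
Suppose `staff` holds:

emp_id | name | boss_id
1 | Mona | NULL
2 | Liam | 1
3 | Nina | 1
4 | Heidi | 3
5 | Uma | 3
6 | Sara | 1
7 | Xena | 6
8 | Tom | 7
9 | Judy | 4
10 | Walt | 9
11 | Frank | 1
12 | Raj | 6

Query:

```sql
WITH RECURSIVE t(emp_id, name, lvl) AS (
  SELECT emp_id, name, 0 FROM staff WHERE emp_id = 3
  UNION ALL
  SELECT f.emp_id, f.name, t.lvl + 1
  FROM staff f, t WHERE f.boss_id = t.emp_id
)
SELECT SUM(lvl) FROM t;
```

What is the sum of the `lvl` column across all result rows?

Base: emp_id=3 (Nina) at lvl 0.
Iteration 1: rows with boss_id in {3} -> Heidi (id 4, lvl 1), Uma (id 5, lvl 1).
Iteration 2: rows with boss_id in {4,5} -> Judy (id 9, lvl 2).
Iteration 3: rows with boss_id in {9} -> Walt (id 10, lvl 3).
Iteration 4: no rows with boss_id in {10}; recursion stops.
SUM(lvl) = 0 + 1 + 1 + 2 + 3 = 7.

7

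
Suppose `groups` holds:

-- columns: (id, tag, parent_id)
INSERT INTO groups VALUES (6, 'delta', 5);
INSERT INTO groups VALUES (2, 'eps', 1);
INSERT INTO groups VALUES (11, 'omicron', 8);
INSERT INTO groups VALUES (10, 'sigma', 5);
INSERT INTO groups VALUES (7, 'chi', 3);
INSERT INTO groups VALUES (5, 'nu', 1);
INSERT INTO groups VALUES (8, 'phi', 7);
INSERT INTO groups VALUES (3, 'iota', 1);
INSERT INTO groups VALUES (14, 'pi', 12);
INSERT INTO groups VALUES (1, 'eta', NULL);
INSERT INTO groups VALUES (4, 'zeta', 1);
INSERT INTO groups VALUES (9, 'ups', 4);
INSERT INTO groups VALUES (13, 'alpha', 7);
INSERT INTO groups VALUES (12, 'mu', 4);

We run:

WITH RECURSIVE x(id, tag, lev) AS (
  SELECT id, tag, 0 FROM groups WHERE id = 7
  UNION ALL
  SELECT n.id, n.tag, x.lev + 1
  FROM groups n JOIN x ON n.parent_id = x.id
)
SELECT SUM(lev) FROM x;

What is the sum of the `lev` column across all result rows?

4

Base: id=7 (chi) at lev 0.
Iteration 1: rows with parent_id in {7} -> phi (id 8, lev 1), alpha (id 13, lev 1).
Iteration 2: rows with parent_id in {8,13} -> omicron (id 11, lev 2).
Iteration 3: no rows with parent_id in {11}; recursion stops.
SUM(lev) = 0 + 1 + 1 + 2 = 4.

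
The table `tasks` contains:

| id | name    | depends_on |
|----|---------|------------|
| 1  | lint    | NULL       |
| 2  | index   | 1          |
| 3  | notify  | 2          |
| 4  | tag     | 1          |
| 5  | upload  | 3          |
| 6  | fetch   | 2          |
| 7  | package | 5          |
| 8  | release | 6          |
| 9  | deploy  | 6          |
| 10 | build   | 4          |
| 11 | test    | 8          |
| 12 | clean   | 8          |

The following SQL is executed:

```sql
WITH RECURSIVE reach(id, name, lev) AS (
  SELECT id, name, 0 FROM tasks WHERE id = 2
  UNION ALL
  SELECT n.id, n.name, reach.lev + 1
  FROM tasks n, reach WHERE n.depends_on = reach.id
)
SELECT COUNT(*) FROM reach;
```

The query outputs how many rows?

Base: id=2 (index) at lev 0.
Iteration 1: rows with depends_on in {2} -> notify (id 3, lev 1), fetch (id 6, lev 1).
Iteration 2: rows with depends_on in {3,6} -> upload (id 5, lev 2), release (id 8, lev 2), deploy (id 9, lev 2).
Iteration 3: rows with depends_on in {5,8,9} -> package (id 7, lev 3), test (id 11, lev 3), clean (id 12, lev 3).
Iteration 4: no rows with depends_on in {7,11,12}; recursion stops.
Total rows emitted: 9.

9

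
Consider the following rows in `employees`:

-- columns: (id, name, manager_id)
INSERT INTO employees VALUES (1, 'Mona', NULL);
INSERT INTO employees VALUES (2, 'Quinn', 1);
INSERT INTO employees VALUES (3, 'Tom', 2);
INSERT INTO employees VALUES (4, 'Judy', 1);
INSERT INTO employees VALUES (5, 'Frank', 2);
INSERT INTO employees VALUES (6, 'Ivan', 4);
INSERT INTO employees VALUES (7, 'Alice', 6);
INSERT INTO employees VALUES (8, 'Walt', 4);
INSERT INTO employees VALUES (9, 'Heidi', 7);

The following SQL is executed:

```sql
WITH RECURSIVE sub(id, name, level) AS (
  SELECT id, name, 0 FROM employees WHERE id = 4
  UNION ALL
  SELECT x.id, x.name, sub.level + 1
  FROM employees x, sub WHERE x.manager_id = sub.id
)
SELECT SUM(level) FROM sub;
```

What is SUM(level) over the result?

7

Base: id=4 (Judy) at level 0.
Iteration 1: rows with manager_id in {4} -> Ivan (id 6, level 1), Walt (id 8, level 1).
Iteration 2: rows with manager_id in {6,8} -> Alice (id 7, level 2).
Iteration 3: rows with manager_id in {7} -> Heidi (id 9, level 3).
Iteration 4: no rows with manager_id in {9}; recursion stops.
SUM(level) = 0 + 1 + 1 + 2 + 3 = 7.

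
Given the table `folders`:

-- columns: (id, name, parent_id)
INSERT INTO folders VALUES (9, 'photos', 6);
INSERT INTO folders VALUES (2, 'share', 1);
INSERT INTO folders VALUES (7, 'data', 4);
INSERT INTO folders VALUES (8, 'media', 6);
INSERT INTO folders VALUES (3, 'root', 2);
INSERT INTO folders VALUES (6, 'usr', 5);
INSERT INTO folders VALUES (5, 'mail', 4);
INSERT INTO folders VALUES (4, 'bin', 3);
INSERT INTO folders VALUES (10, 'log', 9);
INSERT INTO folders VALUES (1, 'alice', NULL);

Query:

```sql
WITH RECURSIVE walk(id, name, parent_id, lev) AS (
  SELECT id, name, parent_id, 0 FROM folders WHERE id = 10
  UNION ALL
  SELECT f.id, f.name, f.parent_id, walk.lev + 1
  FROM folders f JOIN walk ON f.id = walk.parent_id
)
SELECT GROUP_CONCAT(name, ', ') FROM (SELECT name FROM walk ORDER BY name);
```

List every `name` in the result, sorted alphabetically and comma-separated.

alice, bin, log, mail, photos, root, share, usr

Base: id=10 (log), parent_id=9, lev 0.
Iteration 1: join on id=9 -> photos (id 9, parent_id=6, lev 1).
Iteration 2: join on id=6 -> usr (id 6, parent_id=5, lev 2).
Iteration 3: join on id=5 -> mail (id 5, parent_id=4, lev 3).
Iteration 4: join on id=4 -> bin (id 4, parent_id=3, lev 4).
Iteration 5: join on id=3 -> root (id 3, parent_id=2, lev 5).
Iteration 6: join on id=2 -> share (id 2, parent_id=1, lev 6).
Iteration 7: join on id=1 -> alice (id 1, parent_id=NULL, lev 7).
Iteration 8: parent_id is NULL; no match; recursion stops.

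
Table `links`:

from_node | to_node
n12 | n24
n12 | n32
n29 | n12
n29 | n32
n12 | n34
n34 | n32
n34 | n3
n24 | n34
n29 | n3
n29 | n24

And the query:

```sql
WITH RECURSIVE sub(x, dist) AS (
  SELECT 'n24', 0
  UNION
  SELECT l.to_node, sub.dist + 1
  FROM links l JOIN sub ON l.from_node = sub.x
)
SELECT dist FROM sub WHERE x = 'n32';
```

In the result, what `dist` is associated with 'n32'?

Base: (n24, dist=0).
Iteration 1: edges from {n24} -> (n34, dist=1).
Iteration 2: edges from {n34} -> (n3, dist=2), (n32, dist=2).
Iteration 3: no outgoing edges from {n3,n32}; recursion stops.

2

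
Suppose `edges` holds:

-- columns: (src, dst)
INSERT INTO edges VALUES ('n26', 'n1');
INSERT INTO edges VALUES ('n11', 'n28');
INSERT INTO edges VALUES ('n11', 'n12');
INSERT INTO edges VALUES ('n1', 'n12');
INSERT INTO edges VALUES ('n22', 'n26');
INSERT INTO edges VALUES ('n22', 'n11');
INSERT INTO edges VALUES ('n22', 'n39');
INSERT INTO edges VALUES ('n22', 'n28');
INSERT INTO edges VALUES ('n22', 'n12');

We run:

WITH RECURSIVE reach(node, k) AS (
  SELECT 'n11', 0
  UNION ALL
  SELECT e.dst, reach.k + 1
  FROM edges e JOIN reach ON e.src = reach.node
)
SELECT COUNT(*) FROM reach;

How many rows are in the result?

3

Base: (n11, k=0).
Iteration 1: edges from {n11} -> (n12, k=1), (n28, k=1).
Iteration 2: no outgoing edges from {n12,n28}; recursion stops.
Total rows emitted: 3.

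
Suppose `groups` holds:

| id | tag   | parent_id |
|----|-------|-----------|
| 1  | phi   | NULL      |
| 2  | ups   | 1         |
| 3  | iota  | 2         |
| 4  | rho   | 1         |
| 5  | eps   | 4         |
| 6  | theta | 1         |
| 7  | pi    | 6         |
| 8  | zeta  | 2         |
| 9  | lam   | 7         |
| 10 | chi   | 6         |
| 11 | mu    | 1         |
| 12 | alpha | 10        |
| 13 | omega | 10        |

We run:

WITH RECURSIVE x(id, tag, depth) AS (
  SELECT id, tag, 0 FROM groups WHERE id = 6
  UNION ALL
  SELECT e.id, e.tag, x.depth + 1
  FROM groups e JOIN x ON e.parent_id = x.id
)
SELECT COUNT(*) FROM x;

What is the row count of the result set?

Base: id=6 (theta) at depth 0.
Iteration 1: rows with parent_id in {6} -> pi (id 7, depth 1), chi (id 10, depth 1).
Iteration 2: rows with parent_id in {7,10} -> lam (id 9, depth 2), alpha (id 12, depth 2), omega (id 13, depth 2).
Iteration 3: no rows with parent_id in {9,12,13}; recursion stops.
Total rows emitted: 6.

6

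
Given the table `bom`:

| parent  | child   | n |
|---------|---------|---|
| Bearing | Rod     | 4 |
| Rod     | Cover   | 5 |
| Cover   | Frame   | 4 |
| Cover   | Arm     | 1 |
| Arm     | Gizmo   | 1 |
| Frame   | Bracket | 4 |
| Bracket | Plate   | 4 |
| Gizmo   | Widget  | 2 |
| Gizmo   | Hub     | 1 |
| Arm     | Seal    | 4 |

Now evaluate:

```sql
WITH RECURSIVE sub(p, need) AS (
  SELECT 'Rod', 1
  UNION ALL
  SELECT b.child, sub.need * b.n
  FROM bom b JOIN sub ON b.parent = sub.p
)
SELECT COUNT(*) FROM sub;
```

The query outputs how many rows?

10

Base: (Rod, need=1).
Iteration 1: components of {Rod} -> Cover = 1*5 = 5.
Iteration 2: components of {Cover} -> Arm = 5*1 = 5, Frame = 5*4 = 20.
Iteration 3: components of {Arm,Frame} -> Bracket = 20*4 = 80, Gizmo = 5*1 = 5, Seal = 5*4 = 20.
Iteration 4: components of {Bracket,Gizmo,Seal} -> Hub = 5*1 = 5, Plate = 80*4 = 320, Widget = 5*2 = 10.
Iteration 5: no further components; recursion stops.
Total rows emitted: 10.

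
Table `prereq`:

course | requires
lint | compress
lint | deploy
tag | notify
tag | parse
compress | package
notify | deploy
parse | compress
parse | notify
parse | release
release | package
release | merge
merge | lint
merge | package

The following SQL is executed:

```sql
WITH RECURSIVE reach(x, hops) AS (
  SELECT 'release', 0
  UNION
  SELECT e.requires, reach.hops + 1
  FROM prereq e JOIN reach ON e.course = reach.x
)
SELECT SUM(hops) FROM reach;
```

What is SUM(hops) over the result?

16

Base: (release, hops=0).
Iteration 1: edges from {release} -> (merge, hops=1), (package, hops=1).
Iteration 2: edges from {merge,package} -> (lint, hops=2), (package, hops=2).
Iteration 3: edges from {lint,package} -> (compress, hops=3), (deploy, hops=3).
Iteration 4: edges from {compress,deploy} -> (package, hops=4).
Iteration 5: no outgoing edges from {package}; recursion stops.
SUM(hops) = 0 + 1 + 1 + 2 + 2 + 3 + 3 + 4 = 16.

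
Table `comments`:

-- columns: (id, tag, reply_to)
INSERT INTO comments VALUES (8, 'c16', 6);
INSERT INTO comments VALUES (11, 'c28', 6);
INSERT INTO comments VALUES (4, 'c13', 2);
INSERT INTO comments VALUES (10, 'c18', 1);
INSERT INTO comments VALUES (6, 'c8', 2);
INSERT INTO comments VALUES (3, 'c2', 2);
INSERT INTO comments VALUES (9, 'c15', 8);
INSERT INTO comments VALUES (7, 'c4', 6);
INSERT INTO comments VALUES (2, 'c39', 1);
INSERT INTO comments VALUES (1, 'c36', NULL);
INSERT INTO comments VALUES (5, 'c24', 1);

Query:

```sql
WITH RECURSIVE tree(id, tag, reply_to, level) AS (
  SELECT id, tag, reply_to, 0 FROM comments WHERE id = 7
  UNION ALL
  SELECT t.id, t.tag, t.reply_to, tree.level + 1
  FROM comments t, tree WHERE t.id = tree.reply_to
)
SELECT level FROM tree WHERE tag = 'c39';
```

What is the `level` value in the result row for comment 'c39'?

Base: id=7 (c4), reply_to=6, level 0.
Iteration 1: join on id=6 -> c8 (id 6, reply_to=2, level 1).
Iteration 2: join on id=2 -> c39 (id 2, reply_to=1, level 2).
Iteration 3: join on id=1 -> c36 (id 1, reply_to=NULL, level 3).
Iteration 4: reply_to is NULL; no match; recursion stops.

2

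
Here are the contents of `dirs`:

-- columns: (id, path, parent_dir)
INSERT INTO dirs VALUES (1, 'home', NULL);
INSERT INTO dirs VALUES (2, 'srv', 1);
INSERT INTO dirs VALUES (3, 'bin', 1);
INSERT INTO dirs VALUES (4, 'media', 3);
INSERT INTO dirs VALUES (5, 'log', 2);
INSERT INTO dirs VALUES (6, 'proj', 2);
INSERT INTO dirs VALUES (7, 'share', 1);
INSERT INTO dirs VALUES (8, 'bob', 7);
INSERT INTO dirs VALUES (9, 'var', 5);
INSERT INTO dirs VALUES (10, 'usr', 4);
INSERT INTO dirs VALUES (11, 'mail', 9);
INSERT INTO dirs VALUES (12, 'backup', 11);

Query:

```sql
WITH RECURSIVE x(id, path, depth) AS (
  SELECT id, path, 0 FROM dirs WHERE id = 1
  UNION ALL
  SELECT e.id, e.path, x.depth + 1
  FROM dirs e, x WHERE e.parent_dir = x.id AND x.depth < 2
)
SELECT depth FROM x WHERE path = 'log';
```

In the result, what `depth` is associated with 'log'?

2

Base: id=1 (home) at depth 0.
Iteration 1: rows with parent_dir in {1} -> srv (id 2, depth 1), bin (id 3, depth 1), share (id 7, depth 1).
Iteration 2: rows with parent_dir in {2,3,7} -> media (id 4, depth 2), log (id 5, depth 2), proj (id 6, depth 2), bob (id 8, depth 2).
Iteration 3: depth < 2 fails for all current rows; recursion stops.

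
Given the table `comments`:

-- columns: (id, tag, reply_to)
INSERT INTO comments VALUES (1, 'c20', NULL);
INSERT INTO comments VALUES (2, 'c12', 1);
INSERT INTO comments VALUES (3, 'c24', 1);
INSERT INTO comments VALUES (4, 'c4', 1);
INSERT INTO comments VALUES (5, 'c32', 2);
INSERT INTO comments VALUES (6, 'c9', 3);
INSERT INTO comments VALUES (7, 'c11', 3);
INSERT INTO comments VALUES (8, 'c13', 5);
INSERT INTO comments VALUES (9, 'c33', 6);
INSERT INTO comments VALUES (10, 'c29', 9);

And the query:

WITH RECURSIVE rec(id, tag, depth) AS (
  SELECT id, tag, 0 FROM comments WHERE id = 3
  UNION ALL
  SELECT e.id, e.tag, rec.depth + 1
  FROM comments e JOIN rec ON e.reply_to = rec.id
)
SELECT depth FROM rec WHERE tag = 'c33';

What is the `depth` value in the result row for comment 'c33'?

2

Base: id=3 (c24) at depth 0.
Iteration 1: rows with reply_to in {3} -> c9 (id 6, depth 1), c11 (id 7, depth 1).
Iteration 2: rows with reply_to in {6,7} -> c33 (id 9, depth 2).
Iteration 3: rows with reply_to in {9} -> c29 (id 10, depth 3).
Iteration 4: no rows with reply_to in {10}; recursion stops.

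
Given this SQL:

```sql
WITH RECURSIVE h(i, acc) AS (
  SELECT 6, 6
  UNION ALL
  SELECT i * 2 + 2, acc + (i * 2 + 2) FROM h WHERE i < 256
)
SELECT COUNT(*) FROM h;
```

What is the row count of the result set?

Base: i=6, acc=6.
Iteration 1: 6 < 256 holds -> i = 6 * 2 + 2 = 14, acc = 6 + 14 = 20.
Iteration 2: 14 < 256 holds -> i = 14 * 2 + 2 = 30, acc = 20 + 30 = 50.
Iteration 3: 30 < 256 holds -> i = 30 * 2 + 2 = 62, acc = 50 + 62 = 112.
Iteration 4: 62 < 256 holds -> i = 62 * 2 + 2 = 126, acc = 112 + 126 = 238.
Iteration 5: 126 < 256 holds -> i = 126 * 2 + 2 = 254, acc = 238 + 254 = 492.
Iteration 6: 254 < 256 holds -> i = 254 * 2 + 2 = 510, acc = 492 + 510 = 1002.
Iteration 7: 510 < 256 fails; recursion stops.
Total rows emitted: 7.

7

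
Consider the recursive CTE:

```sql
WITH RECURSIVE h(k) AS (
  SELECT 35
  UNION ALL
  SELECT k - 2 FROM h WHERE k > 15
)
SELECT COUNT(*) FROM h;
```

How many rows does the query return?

11

Base: k=35.
Iteration 1: 35 > 15 holds -> k = 35 - 2 = 33.
Iteration 2: 33 > 15 holds -> k = 33 - 2 = 31.
Iteration 3: 31 > 15 holds -> k = 31 - 2 = 29.
Iteration 4: 29 > 15 holds -> k = 29 - 2 = 27.
Iteration 5: 27 > 15 holds -> k = 27 - 2 = 25.
Iteration 6: 25 > 15 holds -> k = 25 - 2 = 23.
Iteration 7: 23 > 15 holds -> k = 23 - 2 = 21.
Iteration 8: 21 > 15 holds -> k = 21 - 2 = 19.
Iteration 9: 19 > 15 holds -> k = 19 - 2 = 17.
Iteration 10: 17 > 15 holds -> k = 17 - 2 = 15.
Iteration 11: 15 > 15 fails; recursion stops.
Total rows emitted: 11.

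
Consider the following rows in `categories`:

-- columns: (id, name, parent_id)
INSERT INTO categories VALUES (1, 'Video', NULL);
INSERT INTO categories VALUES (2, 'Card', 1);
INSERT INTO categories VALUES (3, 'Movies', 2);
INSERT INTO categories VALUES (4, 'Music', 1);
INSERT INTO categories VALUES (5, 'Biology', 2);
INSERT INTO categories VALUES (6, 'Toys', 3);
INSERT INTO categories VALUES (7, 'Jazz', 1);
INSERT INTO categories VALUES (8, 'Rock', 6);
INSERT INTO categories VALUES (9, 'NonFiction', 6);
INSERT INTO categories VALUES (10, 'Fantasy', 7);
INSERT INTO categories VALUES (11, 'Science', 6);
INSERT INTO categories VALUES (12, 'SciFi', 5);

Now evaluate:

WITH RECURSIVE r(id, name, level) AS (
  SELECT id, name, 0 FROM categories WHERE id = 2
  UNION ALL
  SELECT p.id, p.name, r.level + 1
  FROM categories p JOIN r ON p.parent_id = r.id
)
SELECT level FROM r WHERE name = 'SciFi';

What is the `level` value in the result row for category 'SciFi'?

2

Base: id=2 (Card) at level 0.
Iteration 1: rows with parent_id in {2} -> Movies (id 3, level 1), Biology (id 5, level 1).
Iteration 2: rows with parent_id in {3,5} -> Toys (id 6, level 2), SciFi (id 12, level 2).
Iteration 3: rows with parent_id in {6,12} -> Rock (id 8, level 3), NonFiction (id 9, level 3), Science (id 11, level 3).
Iteration 4: no rows with parent_id in {8,9,11}; recursion stops.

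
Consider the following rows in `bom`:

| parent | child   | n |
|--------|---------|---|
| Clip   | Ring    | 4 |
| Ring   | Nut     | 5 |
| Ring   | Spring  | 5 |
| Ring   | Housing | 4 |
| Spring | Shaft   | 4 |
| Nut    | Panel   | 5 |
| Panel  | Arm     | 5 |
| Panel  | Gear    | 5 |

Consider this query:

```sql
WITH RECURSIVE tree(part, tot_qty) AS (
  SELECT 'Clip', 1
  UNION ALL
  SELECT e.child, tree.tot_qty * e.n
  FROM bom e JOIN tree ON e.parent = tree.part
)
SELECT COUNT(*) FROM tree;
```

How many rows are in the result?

9

Base: (Clip, tot_qty=1).
Iteration 1: components of {Clip} -> Ring = 1*4 = 4.
Iteration 2: components of {Ring} -> Housing = 4*4 = 16, Nut = 4*5 = 20, Spring = 4*5 = 20.
Iteration 3: components of {Housing,Nut,Spring} -> Panel = 20*5 = 100, Shaft = 20*4 = 80.
Iteration 4: components of {Panel,Shaft} -> Arm = 100*5 = 500, Gear = 100*5 = 500.
Iteration 5: no further components; recursion stops.
Total rows emitted: 9.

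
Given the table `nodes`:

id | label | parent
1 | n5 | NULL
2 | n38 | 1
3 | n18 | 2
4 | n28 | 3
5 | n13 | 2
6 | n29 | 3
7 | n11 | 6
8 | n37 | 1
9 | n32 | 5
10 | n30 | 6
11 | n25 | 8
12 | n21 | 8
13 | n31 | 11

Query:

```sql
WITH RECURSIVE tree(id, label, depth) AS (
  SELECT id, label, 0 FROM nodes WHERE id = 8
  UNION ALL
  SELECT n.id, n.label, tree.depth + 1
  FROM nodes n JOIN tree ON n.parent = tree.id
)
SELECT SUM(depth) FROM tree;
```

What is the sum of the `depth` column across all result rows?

Base: id=8 (n37) at depth 0.
Iteration 1: rows with parent in {8} -> n25 (id 11, depth 1), n21 (id 12, depth 1).
Iteration 2: rows with parent in {11,12} -> n31 (id 13, depth 2).
Iteration 3: no rows with parent in {13}; recursion stops.
SUM(depth) = 0 + 1 + 1 + 2 = 4.

4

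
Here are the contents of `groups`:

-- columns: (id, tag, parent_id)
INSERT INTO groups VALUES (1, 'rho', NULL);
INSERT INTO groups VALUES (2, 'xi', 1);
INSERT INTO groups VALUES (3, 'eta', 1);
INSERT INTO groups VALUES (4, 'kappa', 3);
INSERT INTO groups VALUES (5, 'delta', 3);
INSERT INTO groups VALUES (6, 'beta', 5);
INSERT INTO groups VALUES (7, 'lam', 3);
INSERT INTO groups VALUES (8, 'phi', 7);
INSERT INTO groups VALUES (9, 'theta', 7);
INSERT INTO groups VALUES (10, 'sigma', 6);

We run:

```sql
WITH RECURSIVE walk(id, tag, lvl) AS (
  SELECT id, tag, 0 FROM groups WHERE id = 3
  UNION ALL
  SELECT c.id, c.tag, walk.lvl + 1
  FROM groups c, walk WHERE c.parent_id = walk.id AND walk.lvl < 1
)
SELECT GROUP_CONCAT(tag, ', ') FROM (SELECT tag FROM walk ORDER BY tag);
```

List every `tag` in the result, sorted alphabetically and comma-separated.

Base: id=3 (eta) at lvl 0.
Iteration 1: rows with parent_id in {3} -> kappa (id 4, lvl 1), delta (id 5, lvl 1), lam (id 7, lvl 1).
Iteration 2: lvl < 1 fails for all current rows; recursion stops.

delta, eta, kappa, lam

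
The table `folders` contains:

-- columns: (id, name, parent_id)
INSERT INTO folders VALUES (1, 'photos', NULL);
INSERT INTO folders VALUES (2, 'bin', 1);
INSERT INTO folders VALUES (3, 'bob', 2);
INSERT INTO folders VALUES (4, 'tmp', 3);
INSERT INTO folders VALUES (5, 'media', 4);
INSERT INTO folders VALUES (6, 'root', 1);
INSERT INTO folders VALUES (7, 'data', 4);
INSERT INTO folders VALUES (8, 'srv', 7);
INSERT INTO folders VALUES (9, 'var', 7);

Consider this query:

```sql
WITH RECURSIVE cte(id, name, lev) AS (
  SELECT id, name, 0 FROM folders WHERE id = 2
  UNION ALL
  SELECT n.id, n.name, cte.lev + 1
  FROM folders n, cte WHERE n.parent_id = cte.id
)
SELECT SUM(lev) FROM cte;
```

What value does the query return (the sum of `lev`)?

17

Base: id=2 (bin) at lev 0.
Iteration 1: rows with parent_id in {2} -> bob (id 3, lev 1).
Iteration 2: rows with parent_id in {3} -> tmp (id 4, lev 2).
Iteration 3: rows with parent_id in {4} -> media (id 5, lev 3), data (id 7, lev 3).
Iteration 4: rows with parent_id in {5,7} -> srv (id 8, lev 4), var (id 9, lev 4).
Iteration 5: no rows with parent_id in {8,9}; recursion stops.
SUM(lev) = 0 + 1 + 2 + 3 + 3 + 4 + 4 = 17.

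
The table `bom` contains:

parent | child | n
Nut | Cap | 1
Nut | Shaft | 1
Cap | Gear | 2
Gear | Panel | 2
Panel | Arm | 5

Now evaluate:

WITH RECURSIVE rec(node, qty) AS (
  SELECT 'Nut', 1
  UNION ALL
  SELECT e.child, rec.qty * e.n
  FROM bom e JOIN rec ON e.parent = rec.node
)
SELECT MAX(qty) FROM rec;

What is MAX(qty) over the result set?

20

Base: (Nut, qty=1).
Iteration 1: components of {Nut} -> Cap = 1*1 = 1, Shaft = 1*1 = 1.
Iteration 2: components of {Cap,Shaft} -> Gear = 1*2 = 2.
Iteration 3: components of {Gear} -> Panel = 2*2 = 4.
Iteration 4: components of {Panel} -> Arm = 4*5 = 20.
Iteration 5: no further components; recursion stops.
qty values: 1, 1, 1, 2, 4, 20; the maximum is 20.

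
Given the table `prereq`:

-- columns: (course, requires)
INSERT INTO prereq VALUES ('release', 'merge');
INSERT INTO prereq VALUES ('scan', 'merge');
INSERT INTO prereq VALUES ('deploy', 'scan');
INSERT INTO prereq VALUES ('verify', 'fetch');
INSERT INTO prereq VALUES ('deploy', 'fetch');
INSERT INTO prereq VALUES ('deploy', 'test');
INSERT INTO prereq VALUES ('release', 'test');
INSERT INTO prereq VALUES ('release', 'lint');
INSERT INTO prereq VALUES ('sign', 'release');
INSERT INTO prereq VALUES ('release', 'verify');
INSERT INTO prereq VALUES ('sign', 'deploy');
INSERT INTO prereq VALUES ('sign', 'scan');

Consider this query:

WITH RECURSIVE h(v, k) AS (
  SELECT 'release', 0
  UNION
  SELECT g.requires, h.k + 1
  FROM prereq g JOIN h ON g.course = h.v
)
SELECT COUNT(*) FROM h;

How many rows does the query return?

Base: (release, k=0).
Iteration 1: edges from {release} -> (lint, k=1), (merge, k=1), (test, k=1), (verify, k=1).
Iteration 2: edges from {lint,merge,test,verify} -> (fetch, k=2).
Iteration 3: no outgoing edges from {fetch}; recursion stops.
Total rows emitted: 6.

6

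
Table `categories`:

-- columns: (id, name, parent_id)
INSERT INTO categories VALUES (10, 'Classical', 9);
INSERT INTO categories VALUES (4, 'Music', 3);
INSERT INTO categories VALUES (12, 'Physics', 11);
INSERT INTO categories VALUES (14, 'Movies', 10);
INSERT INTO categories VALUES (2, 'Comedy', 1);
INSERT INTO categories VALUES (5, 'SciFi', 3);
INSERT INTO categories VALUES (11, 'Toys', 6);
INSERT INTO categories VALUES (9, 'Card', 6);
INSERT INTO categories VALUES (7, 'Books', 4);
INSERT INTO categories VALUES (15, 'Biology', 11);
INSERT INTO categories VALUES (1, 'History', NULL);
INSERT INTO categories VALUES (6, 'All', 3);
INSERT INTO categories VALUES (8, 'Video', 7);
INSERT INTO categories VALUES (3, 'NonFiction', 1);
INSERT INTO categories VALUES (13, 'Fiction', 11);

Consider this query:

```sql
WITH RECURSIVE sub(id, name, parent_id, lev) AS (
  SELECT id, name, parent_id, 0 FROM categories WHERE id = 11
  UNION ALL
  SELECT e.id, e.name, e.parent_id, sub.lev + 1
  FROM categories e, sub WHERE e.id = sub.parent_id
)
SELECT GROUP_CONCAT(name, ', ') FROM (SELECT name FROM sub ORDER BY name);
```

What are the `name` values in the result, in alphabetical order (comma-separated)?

Base: id=11 (Toys), parent_id=6, lev 0.
Iteration 1: join on id=6 -> All (id 6, parent_id=3, lev 1).
Iteration 2: join on id=3 -> NonFiction (id 3, parent_id=1, lev 2).
Iteration 3: join on id=1 -> History (id 1, parent_id=NULL, lev 3).
Iteration 4: parent_id is NULL; no match; recursion stops.

All, History, NonFiction, Toys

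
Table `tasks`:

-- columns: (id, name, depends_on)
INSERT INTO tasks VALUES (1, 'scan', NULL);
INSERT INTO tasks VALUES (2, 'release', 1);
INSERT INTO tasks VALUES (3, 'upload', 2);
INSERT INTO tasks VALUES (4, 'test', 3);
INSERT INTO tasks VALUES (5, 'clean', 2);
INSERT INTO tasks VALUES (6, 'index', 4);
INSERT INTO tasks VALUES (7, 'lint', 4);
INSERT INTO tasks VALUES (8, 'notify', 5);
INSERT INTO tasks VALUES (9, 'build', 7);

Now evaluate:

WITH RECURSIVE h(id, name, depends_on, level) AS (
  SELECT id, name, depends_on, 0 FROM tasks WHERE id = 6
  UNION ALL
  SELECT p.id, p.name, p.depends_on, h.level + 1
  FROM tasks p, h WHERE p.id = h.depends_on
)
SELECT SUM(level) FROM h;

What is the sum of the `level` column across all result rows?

10

Base: id=6 (index), depends_on=4, level 0.
Iteration 1: join on id=4 -> test (id 4, depends_on=3, level 1).
Iteration 2: join on id=3 -> upload (id 3, depends_on=2, level 2).
Iteration 3: join on id=2 -> release (id 2, depends_on=1, level 3).
Iteration 4: join on id=1 -> scan (id 1, depends_on=NULL, level 4).
Iteration 5: depends_on is NULL; no match; recursion stops.
SUM(level) = 0 + 1 + 2 + 3 + 4 = 10.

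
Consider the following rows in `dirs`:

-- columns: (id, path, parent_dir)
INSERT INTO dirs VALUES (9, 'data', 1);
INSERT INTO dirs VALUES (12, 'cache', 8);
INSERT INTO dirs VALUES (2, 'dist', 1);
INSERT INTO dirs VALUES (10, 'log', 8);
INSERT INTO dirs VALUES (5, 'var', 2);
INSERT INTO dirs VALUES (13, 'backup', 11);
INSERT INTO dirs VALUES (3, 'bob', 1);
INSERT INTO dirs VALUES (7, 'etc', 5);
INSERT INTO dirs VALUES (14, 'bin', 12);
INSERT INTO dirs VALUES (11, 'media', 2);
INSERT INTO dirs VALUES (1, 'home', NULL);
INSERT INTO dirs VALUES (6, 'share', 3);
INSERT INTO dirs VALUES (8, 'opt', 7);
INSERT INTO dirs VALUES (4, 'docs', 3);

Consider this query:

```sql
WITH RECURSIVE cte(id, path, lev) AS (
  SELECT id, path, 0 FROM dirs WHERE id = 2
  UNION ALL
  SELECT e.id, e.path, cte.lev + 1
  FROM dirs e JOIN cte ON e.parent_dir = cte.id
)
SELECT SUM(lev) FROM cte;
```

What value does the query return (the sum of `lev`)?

22

Base: id=2 (dist) at lev 0.
Iteration 1: rows with parent_dir in {2} -> var (id 5, lev 1), media (id 11, lev 1).
Iteration 2: rows with parent_dir in {5,11} -> etc (id 7, lev 2), backup (id 13, lev 2).
Iteration 3: rows with parent_dir in {7,13} -> opt (id 8, lev 3).
Iteration 4: rows with parent_dir in {8} -> log (id 10, lev 4), cache (id 12, lev 4).
Iteration 5: rows with parent_dir in {10,12} -> bin (id 14, lev 5).
Iteration 6: no rows with parent_dir in {14}; recursion stops.
SUM(lev) = 0 + 1 + 1 + 2 + 2 + 3 + 4 + 4 + 5 = 22.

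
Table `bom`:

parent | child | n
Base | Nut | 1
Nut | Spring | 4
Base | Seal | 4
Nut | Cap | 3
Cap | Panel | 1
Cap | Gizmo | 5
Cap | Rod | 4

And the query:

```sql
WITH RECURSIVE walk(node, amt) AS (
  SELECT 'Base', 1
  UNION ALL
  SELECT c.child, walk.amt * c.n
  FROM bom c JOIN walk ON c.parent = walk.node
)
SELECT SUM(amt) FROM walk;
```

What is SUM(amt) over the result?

43

Base: (Base, amt=1).
Iteration 1: components of {Base} -> Nut = 1*1 = 1, Seal = 1*4 = 4.
Iteration 2: components of {Nut,Seal} -> Cap = 1*3 = 3, Spring = 1*4 = 4.
Iteration 3: components of {Cap,Spring} -> Gizmo = 3*5 = 15, Panel = 3*1 = 3, Rod = 3*4 = 12.
Iteration 4: no further components; recursion stops.
SUM(amt) = 1 + 1 + 4 + 4 + 3 + 3 + 15 + 12 = 43.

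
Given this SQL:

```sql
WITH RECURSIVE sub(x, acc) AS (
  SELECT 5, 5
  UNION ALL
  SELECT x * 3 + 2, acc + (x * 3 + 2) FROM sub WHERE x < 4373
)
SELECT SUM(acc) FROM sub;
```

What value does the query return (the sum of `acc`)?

Base: x=5, acc=5.
Iteration 1: 5 < 4373 holds -> x = 5 * 3 + 2 = 17, acc = 5 + 17 = 22.
Iteration 2: 17 < 4373 holds -> x = 17 * 3 + 2 = 53, acc = 22 + 53 = 75.
Iteration 3: 53 < 4373 holds -> x = 53 * 3 + 2 = 161, acc = 75 + 161 = 236.
Iteration 4: 161 < 4373 holds -> x = 161 * 3 + 2 = 485, acc = 236 + 485 = 721.
Iteration 5: 485 < 4373 holds -> x = 485 * 3 + 2 = 1457, acc = 721 + 1457 = 2178.
Iteration 6: 1457 < 4373 holds -> x = 1457 * 3 + 2 = 4373, acc = 2178 + 4373 = 6551.
Iteration 7: 4373 < 4373 fails; recursion stops.
SUM(acc) = 5 + 22 + 75 + 236 + 721 + 2178 + 6551 = 9788.

9788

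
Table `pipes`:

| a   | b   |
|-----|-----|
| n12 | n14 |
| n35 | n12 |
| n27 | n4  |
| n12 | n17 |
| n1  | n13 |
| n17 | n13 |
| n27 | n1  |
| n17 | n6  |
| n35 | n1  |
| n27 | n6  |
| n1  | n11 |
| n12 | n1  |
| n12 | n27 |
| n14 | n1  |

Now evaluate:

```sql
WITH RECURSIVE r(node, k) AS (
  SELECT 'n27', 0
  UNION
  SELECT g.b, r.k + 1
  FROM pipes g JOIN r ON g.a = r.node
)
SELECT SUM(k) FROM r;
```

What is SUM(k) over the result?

Base: (n27, k=0).
Iteration 1: edges from {n27} -> (n1, k=1), (n4, k=1), (n6, k=1).
Iteration 2: edges from {n1,n4,n6} -> (n11, k=2), (n13, k=2).
Iteration 3: no outgoing edges from {n11,n13}; recursion stops.
SUM(k) = 0 + 1 + 1 + 1 + 2 + 2 = 7.

7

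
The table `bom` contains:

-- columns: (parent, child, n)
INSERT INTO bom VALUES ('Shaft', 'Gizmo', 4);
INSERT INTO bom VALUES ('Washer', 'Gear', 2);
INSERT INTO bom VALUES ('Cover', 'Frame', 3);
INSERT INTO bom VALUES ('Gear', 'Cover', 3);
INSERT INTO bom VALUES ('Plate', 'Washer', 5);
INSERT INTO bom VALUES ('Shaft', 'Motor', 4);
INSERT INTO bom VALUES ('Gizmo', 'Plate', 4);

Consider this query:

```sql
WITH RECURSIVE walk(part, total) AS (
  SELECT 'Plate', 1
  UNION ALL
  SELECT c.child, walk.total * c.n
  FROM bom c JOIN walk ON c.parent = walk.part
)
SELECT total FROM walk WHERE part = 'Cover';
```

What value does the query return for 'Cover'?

30

Base: (Plate, total=1).
Iteration 1: components of {Plate} -> Washer = 1*5 = 5.
Iteration 2: components of {Washer} -> Gear = 5*2 = 10.
Iteration 3: components of {Gear} -> Cover = 10*3 = 30.
Iteration 4: components of {Cover} -> Frame = 30*3 = 90.
Iteration 5: no further components; recursion stops.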